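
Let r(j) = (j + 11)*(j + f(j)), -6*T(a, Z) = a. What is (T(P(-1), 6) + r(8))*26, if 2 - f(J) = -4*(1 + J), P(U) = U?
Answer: 68185/3 ≈ 22728.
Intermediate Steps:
T(a, Z) = -a/6
f(J) = 6 + 4*J (f(J) = 2 - (-4)*(1 + J) = 2 - (-4 - 4*J) = 2 + (4 + 4*J) = 6 + 4*J)
r(j) = (6 + 5*j)*(11 + j) (r(j) = (j + 11)*(j + (6 + 4*j)) = (11 + j)*(6 + 5*j) = (6 + 5*j)*(11 + j))
(T(P(-1), 6) + r(8))*26 = (-⅙*(-1) + (66 + 5*8² + 61*8))*26 = (⅙ + (66 + 5*64 + 488))*26 = (⅙ + (66 + 320 + 488))*26 = (⅙ + 874)*26 = (5245/6)*26 = 68185/3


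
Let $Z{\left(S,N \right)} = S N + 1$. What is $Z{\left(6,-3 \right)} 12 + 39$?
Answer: $-165$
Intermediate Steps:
$Z{\left(S,N \right)} = 1 + N S$ ($Z{\left(S,N \right)} = N S + 1 = 1 + N S$)
$Z{\left(6,-3 \right)} 12 + 39 = \left(1 - 18\right) 12 + 39 = \left(-17\right) 12 + 39 = -204 + 39 = -165$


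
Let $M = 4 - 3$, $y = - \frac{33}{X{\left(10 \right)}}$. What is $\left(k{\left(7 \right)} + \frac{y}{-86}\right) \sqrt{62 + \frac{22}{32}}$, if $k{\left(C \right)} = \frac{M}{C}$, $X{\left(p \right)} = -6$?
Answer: $\frac{95 \sqrt{1003}}{4816} \approx 0.62472$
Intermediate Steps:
$y = \frac{11}{2}$ ($y = - \frac{33}{-6} = \left(-33\right) \left(- \frac{1}{6}\right) = \frac{11}{2} \approx 5.5$)
$M = 1$
$k{\left(C \right)} = \frac{1}{C}$ ($k{\left(C \right)} = 1 \frac{1}{C} = \frac{1}{C}$)
$\left(k{\left(7 \right)} + \frac{y}{-86}\right) \sqrt{62 + \frac{22}{32}} = \left(\frac{1}{7} + \frac{11}{2 \left(-86\right)}\right) \sqrt{62 + \frac{22}{32}} = \left(\frac{1}{7} + \frac{11}{2} \left(- \frac{1}{86}\right)\right) \sqrt{62 + 22 \cdot \frac{1}{32}} = \left(\frac{1}{7} - \frac{11}{172}\right) \sqrt{62 + \frac{11}{16}} = \frac{95 \sqrt{\frac{1003}{16}}}{1204} = \frac{95 \frac{\sqrt{1003}}{4}}{1204} = \frac{95 \sqrt{1003}}{4816}$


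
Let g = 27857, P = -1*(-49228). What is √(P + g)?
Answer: 3*√8565 ≈ 277.64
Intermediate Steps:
P = 49228
√(P + g) = √(49228 + 27857) = √77085 = 3*√8565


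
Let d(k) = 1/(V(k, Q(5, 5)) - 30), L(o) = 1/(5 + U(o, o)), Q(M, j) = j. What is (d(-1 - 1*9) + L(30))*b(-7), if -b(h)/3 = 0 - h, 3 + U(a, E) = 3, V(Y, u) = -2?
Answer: -567/160 ≈ -3.5438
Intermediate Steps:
U(a, E) = 0 (U(a, E) = -3 + 3 = 0)
b(h) = 3*h (b(h) = -3*(0 - h) = -(-3)*h = 3*h)
L(o) = ⅕ (L(o) = 1/(5 + 0) = 1/5 = ⅕)
d(k) = -1/32 (d(k) = 1/(-2 - 30) = 1/(-32) = -1/32)
(d(-1 - 1*9) + L(30))*b(-7) = (-1/32 + ⅕)*(3*(-7)) = (27/160)*(-21) = -567/160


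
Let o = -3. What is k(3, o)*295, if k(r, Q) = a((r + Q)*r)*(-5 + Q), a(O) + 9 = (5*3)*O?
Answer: 21240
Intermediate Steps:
a(O) = -9 + 15*O (a(O) = -9 + (5*3)*O = -9 + 15*O)
k(r, Q) = (-9 + 15*r*(Q + r))*(-5 + Q) (k(r, Q) = (-9 + 15*((r + Q)*r))*(-5 + Q) = (-9 + 15*((Q + r)*r))*(-5 + Q) = (-9 + 15*(r*(Q + r)))*(-5 + Q) = (-9 + 15*r*(Q + r))*(-5 + Q))
k(3, o)*295 = (3*(-5 - 3)*(-3 + 5*3*(-3 + 3)))*295 = (3*(-8)*(-3 + 5*3*0))*295 = (3*(-8)*(-3 + 0))*295 = (3*(-8)*(-3))*295 = 72*295 = 21240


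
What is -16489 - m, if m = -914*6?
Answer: -11005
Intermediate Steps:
m = -5484
-16489 - m = -16489 - 1*(-5484) = -16489 + 5484 = -11005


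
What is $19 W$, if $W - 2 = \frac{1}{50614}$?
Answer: $\frac{1923351}{50614} \approx 38.0$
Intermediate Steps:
$W = \frac{101229}{50614}$ ($W = 2 + \frac{1}{50614} = \frac{101229}{50614} \approx 2.0$)
$19 W = 19 \cdot \frac{101229}{50614} = \frac{1923351}{50614}$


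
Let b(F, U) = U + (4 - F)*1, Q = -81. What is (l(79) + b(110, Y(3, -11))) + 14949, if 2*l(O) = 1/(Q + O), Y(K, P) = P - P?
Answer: 59371/4 ≈ 14843.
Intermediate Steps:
Y(K, P) = 0
b(F, U) = 4 + U - F (b(F, U) = U + (4 - F) = 4 + U - F)
l(O) = 1/(2*(-81 + O))
(l(79) + b(110, Y(3, -11))) + 14949 = (1/(2*(-81 + 79)) + (4 + 0 - 1*110)) + 14949 = ((½)/(-2) + (4 + 0 - 110)) + 14949 = ((½)*(-½) - 106) + 14949 = (-¼ - 106) + 14949 = -425/4 + 14949 = 59371/4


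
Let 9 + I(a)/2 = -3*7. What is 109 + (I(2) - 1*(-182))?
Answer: 231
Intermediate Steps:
I(a) = -60 (I(a) = -18 + 2*(-3*7) = -18 + 2*(-21) = -18 - 42 = -60)
109 + (I(2) - 1*(-182)) = 109 + (-60 - 1*(-182)) = 109 + (-60 + 182) = 109 + 122 = 231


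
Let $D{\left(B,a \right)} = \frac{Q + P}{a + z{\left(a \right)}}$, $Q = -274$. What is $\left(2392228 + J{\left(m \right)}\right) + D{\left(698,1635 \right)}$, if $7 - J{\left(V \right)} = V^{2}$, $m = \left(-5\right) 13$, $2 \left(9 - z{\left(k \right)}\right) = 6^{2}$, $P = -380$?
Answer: $\frac{647150601}{271} \approx 2.388 \cdot 10^{6}$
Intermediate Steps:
$z{\left(k \right)} = -9$ ($z{\left(k \right)} = 9 - \frac{6^{2}}{2} = 9 - 18 = -9$)
$m = -65$
$J{\left(V \right)} = 7 - V^{2}$
$D{\left(B,a \right)} = - \frac{654}{-9 + a}$ ($D{\left(B,a \right)} = \frac{-274 - 380}{a - 9} = - \frac{654}{-9 + a}$)
$\left(2392228 + J{\left(m \right)}\right) + D{\left(698,1635 \right)} = \left(2392228 + \left(7 - \left(-65\right)^{2}\right)\right) - \frac{654}{-9 + 1635} = \left(2392228 + \left(7 - 4225\right)\right) - \frac{654}{1626} = \left(2392228 + \left(7 - 4225\right)\right) - \frac{109}{271} = \left(2392228 - 4218\right) - \frac{109}{271} = 2388010 - \frac{109}{271} = \frac{647150601}{271}$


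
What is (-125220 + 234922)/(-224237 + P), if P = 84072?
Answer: -109702/140165 ≈ -0.78266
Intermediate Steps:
(-125220 + 234922)/(-224237 + P) = (-125220 + 234922)/(-224237 + 84072) = 109702/(-140165) = 109702*(-1/140165) = -109702/140165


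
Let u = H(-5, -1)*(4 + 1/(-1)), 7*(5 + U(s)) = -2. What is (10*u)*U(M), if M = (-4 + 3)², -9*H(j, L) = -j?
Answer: 1850/21 ≈ 88.095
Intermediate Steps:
H(j, L) = j/9 (H(j, L) = -(-1)*j/9 = j/9)
M = 1 (M = (-1)² = 1)
U(s) = -37/7 (U(s) = -5 + (⅐)*(-2) = -5 - 2/7 = -37/7)
u = -5/3 (u = ((⅑)*(-5))*(4 + 1/(-1)) = -5*(4 - 1)/9 = -5/9*3 = -5/3 ≈ -1.6667)
(10*u)*U(M) = (10*(-5/3))*(-37/7) = -50/3*(-37/7) = 1850/21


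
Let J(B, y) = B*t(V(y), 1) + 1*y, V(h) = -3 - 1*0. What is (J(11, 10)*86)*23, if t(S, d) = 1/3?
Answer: 81098/3 ≈ 27033.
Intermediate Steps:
V(h) = -3 (V(h) = -3 + 0 = -3)
t(S, d) = ⅓
J(B, y) = y + B/3 (J(B, y) = B*(⅓) + 1*y = B/3 + y = y + B/3)
(J(11, 10)*86)*23 = ((10 + (⅓)*11)*86)*23 = ((10 + 11/3)*86)*23 = ((41/3)*86)*23 = (3526/3)*23 = 81098/3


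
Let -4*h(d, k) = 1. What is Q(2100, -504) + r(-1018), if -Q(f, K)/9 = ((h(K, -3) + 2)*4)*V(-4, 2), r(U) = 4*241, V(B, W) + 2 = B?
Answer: 1342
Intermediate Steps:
h(d, k) = -¼ (h(d, k) = -¼*1 = -¼)
V(B, W) = -2 + B
r(U) = 964
Q(f, K) = 378 (Q(f, K) = -9*(-¼ + 2)*4*(-2 - 4) = -9*(7/4)*4*(-6) = -63*(-6) = -9*(-42) = 378)
Q(2100, -504) + r(-1018) = 378 + 964 = 1342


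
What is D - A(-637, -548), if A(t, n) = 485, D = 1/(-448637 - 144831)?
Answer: -287831981/593468 ≈ -485.00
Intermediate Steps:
D = -1/593468 (D = 1/(-593468) = -1/593468 ≈ -1.6850e-6)
D - A(-637, -548) = -1/593468 - 1*485 = -1/593468 - 485 = -287831981/593468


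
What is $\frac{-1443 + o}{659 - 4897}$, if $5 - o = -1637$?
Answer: $- \frac{199}{4238} \approx -0.046956$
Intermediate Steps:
$o = 1642$ ($o = 5 - -1637 = 5 + 1637 = 1642$)
$\frac{-1443 + o}{659 - 4897} = \frac{-1443 + 1642}{659 - 4897} = \frac{199}{-4238} = 199 \left(- \frac{1}{4238}\right) = - \frac{199}{4238}$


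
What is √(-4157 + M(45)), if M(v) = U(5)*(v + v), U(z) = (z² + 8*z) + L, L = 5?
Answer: √2143 ≈ 46.293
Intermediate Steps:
U(z) = 5 + z² + 8*z (U(z) = (z² + 8*z) + 5 = 5 + z² + 8*z)
M(v) = 140*v (M(v) = (5 + 5² + 8*5)*(v + v) = (5 + 25 + 40)*(2*v) = 70*(2*v) = 140*v)
√(-4157 + M(45)) = √(-4157 + 140*45) = √(-4157 + 6300) = √2143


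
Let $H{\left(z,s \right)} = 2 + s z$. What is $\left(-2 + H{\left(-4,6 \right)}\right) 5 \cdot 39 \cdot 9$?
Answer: $-42120$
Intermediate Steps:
$\left(-2 + H{\left(-4,6 \right)}\right) 5 \cdot 39 \cdot 9 = \left(-2 + \left(2 + 6 \left(-4\right)\right)\right) 5 \cdot 39 \cdot 9 = \left(-2 + \left(2 - 24\right)\right) 5 \cdot 39 \cdot 9 = \left(-2 - 22\right) 5 \cdot 39 \cdot 9 = \left(-24\right) 5 \cdot 39 \cdot 9 = \left(-120\right) 39 \cdot 9 = \left(-4680\right) 9 = -42120$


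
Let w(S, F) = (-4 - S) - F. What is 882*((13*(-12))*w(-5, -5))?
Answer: -825552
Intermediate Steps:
w(S, F) = -4 - F - S
882*((13*(-12))*w(-5, -5)) = 882*((13*(-12))*(-4 - 1*(-5) - 1*(-5))) = 882*(-156*(-4 + 5 + 5)) = 882*(-156*6) = 882*(-936) = -825552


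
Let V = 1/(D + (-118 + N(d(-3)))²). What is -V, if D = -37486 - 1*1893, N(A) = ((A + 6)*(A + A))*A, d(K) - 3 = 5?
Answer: -1/2762897 ≈ -3.6194e-7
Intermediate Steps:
d(K) = 8 (d(K) = 3 + 5 = 8)
N(A) = 2*A²*(6 + A) (N(A) = ((6 + A)*(2*A))*A = (2*A*(6 + A))*A = 2*A²*(6 + A))
D = -39379 (D = -37486 - 1893 = -39379)
V = 1/2762897 (V = 1/(-39379 + (-118 + 2*8²*(6 + 8))²) = 1/(-39379 + (-118 + 2*64*14)²) = 1/(-39379 + (-118 + 1792)²) = 1/(-39379 + 1674²) = 1/(-39379 + 2802276) = 1/2762897 ≈ 3.6194e-7)
-V = -1*1/2762897 = -1/2762897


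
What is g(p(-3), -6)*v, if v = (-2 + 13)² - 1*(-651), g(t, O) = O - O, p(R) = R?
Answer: 0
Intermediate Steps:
g(t, O) = 0
v = 772 (v = 11² + 651 = 121 + 651 = 772)
g(p(-3), -6)*v = 0*772 = 0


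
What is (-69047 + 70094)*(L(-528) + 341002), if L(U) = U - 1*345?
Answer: 356115063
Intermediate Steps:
L(U) = -345 + U (L(U) = U - 345 = -345 + U)
(-69047 + 70094)*(L(-528) + 341002) = (-69047 + 70094)*((-345 - 528) + 341002) = 1047*(-873 + 341002) = 1047*340129 = 356115063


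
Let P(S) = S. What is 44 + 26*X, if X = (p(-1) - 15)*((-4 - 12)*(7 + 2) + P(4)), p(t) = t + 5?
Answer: 40084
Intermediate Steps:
p(t) = 5 + t
X = 1540 (X = ((5 - 1) - 15)*((-4 - 12)*(7 + 2) + 4) = (4 - 15)*(-16*9 + 4) = -11*(-144 + 4) = -11*(-140) = 1540)
44 + 26*X = 44 + 26*1540 = 44 + 40040 = 40084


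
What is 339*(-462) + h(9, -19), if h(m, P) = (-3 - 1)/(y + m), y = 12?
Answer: -3288982/21 ≈ -1.5662e+5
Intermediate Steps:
h(m, P) = -4/(12 + m) (h(m, P) = (-3 - 1)/(12 + m) = -4/(12 + m))
339*(-462) + h(9, -19) = 339*(-462) - 4/(12 + 9) = -156618 - 4/21 = -3288982/21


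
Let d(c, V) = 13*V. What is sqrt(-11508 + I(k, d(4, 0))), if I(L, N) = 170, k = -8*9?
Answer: I*sqrt(11338) ≈ 106.48*I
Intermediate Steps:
k = -72
sqrt(-11508 + I(k, d(4, 0))) = sqrt(-11508 + 170) = sqrt(-11338) = I*sqrt(11338)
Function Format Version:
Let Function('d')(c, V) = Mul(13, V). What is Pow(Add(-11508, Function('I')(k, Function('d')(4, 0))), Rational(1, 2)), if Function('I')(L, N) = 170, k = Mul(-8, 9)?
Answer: Mul(I, Pow(11338, Rational(1, 2))) ≈ Mul(106.48, I)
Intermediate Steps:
k = -72
Pow(Add(-11508, Function('I')(k, Function('d')(4, 0))), Rational(1, 2)) = Pow(Add(-11508, 170), Rational(1, 2)) = Pow(-11338, Rational(1, 2)) = Mul(I, Pow(11338, Rational(1, 2)))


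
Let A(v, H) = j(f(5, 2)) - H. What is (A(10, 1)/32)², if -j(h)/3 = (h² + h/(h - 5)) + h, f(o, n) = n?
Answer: 289/1024 ≈ 0.28223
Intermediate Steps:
j(h) = -3*h - 3*h² - 3*h/(-5 + h) (j(h) = -3*((h² + h/(h - 5)) + h) = -3*((h² + h/(-5 + h)) + h) = -3*(h + h² + h/(-5 + h)) = -3*h - 3*h² - 3*h/(-5 + h))
A(v, H) = -16 - H (A(v, H) = 3*2*(4 - 1*2² + 4*2)/(-5 + 2) - H = 3*2*(4 - 1*4 + 8)/(-3) - H = 3*2*(-⅓)*(4 - 4 + 8) - H = 3*2*(-⅓)*8 - H = -16 - H)
(A(10, 1)/32)² = ((-16 - 1*1)/32)² = ((-16 - 1)*(1/32))² = (-17*1/32)² = (-17/32)² = 289/1024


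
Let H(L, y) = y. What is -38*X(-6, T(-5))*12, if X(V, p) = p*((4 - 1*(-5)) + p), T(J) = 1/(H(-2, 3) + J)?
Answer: 1938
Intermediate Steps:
T(J) = 1/(3 + J)
X(V, p) = p*(9 + p) (X(V, p) = p*((4 + 5) + p) = p*(9 + p))
-38*X(-6, T(-5))*12 = -38*(9 + 1/(3 - 5))/(3 - 5)*12 = -38*(9 + 1/(-2))/(-2)*12 = -(-19)*(9 - 1/2)*12 = -(-19)*17/2*12 = -38*(-17/4)*12 = (323/2)*12 = 1938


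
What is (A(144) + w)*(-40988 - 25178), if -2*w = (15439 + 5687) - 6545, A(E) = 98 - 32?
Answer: 478016267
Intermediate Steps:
A(E) = 66
w = -14581/2 (w = -((15439 + 5687) - 6545)/2 = -(21126 - 6545)/2 = -1/2*14581 = -14581/2 ≈ -7290.5)
(A(144) + w)*(-40988 - 25178) = (66 - 14581/2)*(-40988 - 25178) = -14449/2*(-66166) = 478016267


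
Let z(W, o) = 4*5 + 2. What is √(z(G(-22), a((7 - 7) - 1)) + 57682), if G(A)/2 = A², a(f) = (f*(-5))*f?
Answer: 2*√14426 ≈ 240.22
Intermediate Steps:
a(f) = -5*f² (a(f) = (-5*f)*f = -5*f²)
G(A) = 2*A²
z(W, o) = 22 (z(W, o) = 20 + 2 = 22)
√(z(G(-22), a((7 - 7) - 1)) + 57682) = √(22 + 57682) = √57704 = 2*√14426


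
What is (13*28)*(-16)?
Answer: -5824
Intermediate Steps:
(13*28)*(-16) = 364*(-16) = -5824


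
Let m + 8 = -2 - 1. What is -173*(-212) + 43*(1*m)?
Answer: 36203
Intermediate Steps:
m = -11 (m = -8 + (-2 - 1) = -8 - 3 = -11)
-173*(-212) + 43*(1*m) = -173*(-212) + 43*(1*(-11)) = 36676 + 43*(-11) = 36676 - 473 = 36203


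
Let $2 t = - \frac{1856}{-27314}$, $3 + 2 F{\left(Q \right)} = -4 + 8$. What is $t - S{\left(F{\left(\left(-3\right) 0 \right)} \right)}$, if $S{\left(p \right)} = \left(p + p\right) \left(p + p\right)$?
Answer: $- \frac{13193}{13657} \approx -0.96602$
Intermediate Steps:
$F{\left(Q \right)} = \frac{1}{2}$ ($F{\left(Q \right)} = - \frac{3}{2} + \frac{-4 + 8}{2} = - \frac{3}{2} + \frac{1}{2} \cdot 4 = - \frac{3}{2} + 2 = \frac{1}{2}$)
$S{\left(p \right)} = 4 p^{2}$ ($S{\left(p \right)} = 2 p 2 p = 4 p^{2}$)
$t = \frac{464}{13657}$ ($t = \frac{\left(-1856\right) \frac{1}{-27314}}{2} = \frac{\left(-1856\right) \left(- \frac{1}{27314}\right)}{2} = \frac{1}{2} \cdot \frac{928}{13657} = \frac{464}{13657} \approx 0.033975$)
$t - S{\left(F{\left(\left(-3\right) 0 \right)} \right)} = \frac{464}{13657} - \frac{4}{4} = \frac{464}{13657} - 4 \cdot \frac{1}{4} = \frac{464}{13657} - 1 = - \frac{13193}{13657}$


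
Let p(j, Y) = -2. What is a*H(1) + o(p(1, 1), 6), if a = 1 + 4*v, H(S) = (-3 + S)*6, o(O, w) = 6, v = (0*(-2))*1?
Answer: -6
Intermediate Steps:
v = 0 (v = 0*1 = 0)
H(S) = -18 + 6*S
a = 1 (a = 1 + 4*0 = 1 + 0 = 1)
a*H(1) + o(p(1, 1), 6) = 1*(-18 + 6*1) + 6 = 1*(-18 + 6) + 6 = 1*(-12) + 6 = -12 + 6 = -6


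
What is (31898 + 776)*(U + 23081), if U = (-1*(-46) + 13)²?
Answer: 867886788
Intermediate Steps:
U = 3481 (U = (46 + 13)² = 59² = 3481)
(31898 + 776)*(U + 23081) = (31898 + 776)*(3481 + 23081) = 32674*26562 = 867886788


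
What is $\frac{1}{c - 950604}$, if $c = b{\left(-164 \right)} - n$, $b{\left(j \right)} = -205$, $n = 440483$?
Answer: $- \frac{1}{1391292} \approx -7.1876 \cdot 10^{-7}$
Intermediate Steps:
$c = -440688$ ($c = -205 - 440483 = -440688$)
$\frac{1}{c - 950604} = \frac{1}{-440688 - 950604} = \frac{1}{-1391292} = - \frac{1}{1391292}$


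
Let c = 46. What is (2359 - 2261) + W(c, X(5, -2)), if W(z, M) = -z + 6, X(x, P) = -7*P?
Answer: 58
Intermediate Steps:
W(z, M) = 6 - z
(2359 - 2261) + W(c, X(5, -2)) = (2359 - 2261) + (6 - 1*46) = 98 + (6 - 46) = 98 - 40 = 58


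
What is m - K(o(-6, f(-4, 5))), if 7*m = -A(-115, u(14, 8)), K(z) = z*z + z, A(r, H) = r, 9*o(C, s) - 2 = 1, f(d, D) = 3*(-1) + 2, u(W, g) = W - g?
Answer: 1007/63 ≈ 15.984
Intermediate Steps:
f(d, D) = -1 (f(d, D) = -3 + 2 = -1)
o(C, s) = ⅓ (o(C, s) = 2/9 + (⅑)*1 = 2/9 + ⅑ = ⅓)
K(z) = z + z² (K(z) = z² + z = z + z²)
m = 115/7 (m = (-1*(-115))/7 = (⅐)*115 = 115/7 ≈ 16.429)
m - K(o(-6, f(-4, 5))) = 115/7 - (1 + ⅓)/3 = 115/7 - 4/(3*3) = 115/7 - 1*4/9 = 115/7 - 4/9 = 1007/63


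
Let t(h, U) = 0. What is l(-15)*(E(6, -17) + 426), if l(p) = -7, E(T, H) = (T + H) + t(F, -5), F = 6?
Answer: -2905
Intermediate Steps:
E(T, H) = H + T (E(T, H) = (T + H) + 0 = (H + T) + 0 = H + T)
l(-15)*(E(6, -17) + 426) = -7*((-17 + 6) + 426) = -7*(-11 + 426) = -7*415 = -2905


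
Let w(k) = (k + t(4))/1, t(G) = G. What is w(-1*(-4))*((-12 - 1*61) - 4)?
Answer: -616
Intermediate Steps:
w(k) = 4 + k (w(k) = (k + 4)/1 = 1*(4 + k) = 4 + k)
w(-1*(-4))*((-12 - 1*61) - 4) = (4 - 1*(-4))*((-12 - 1*61) - 4) = (4 + 4)*((-12 - 61) - 4) = 8*(-73 - 4) = 8*(-77) = -616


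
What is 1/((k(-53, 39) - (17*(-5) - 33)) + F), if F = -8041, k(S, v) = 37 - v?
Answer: -1/7925 ≈ -0.00012618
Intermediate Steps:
1/((k(-53, 39) - (17*(-5) - 33)) + F) = 1/(((37 - 1*39) - (17*(-5) - 33)) - 8041) = 1/(((37 - 39) - (-85 - 33)) - 8041) = 1/((-2 - 1*(-118)) - 8041) = 1/((-2 + 118) - 8041) = 1/(116 - 8041) = 1/(-7925) = -1/7925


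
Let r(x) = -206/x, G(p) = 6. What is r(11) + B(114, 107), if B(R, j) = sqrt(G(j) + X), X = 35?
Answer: -206/11 + sqrt(41) ≈ -12.324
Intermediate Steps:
B(R, j) = sqrt(41) (B(R, j) = sqrt(6 + 35) = sqrt(41))
r(11) + B(114, 107) = -206/11 + sqrt(41)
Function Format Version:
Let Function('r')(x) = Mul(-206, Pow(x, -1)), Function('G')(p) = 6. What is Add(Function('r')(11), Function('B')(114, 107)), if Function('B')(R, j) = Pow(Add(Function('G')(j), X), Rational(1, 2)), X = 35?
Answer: Add(Rational(-206, 11), Pow(41, Rational(1, 2))) ≈ -12.324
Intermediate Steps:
Function('B')(R, j) = Pow(41, Rational(1, 2)) (Function('B')(R, j) = Pow(Add(6, 35), Rational(1, 2)) = Pow(41, Rational(1, 2)))
Add(Function('r')(11), Function('B')(114, 107)) = Add(Mul(-206, Pow(11, -1)), Pow(41, Rational(1, 2))) = Add(Mul(-206, Rational(1, 11)), Pow(41, Rational(1, 2))) = Add(Rational(-206, 11), Pow(41, Rational(1, 2)))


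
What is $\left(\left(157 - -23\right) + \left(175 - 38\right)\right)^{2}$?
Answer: $100489$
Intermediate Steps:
$\left(\left(157 - -23\right) + \left(175 - 38\right)\right)^{2} = \left(\left(157 + 23\right) + \left(175 - 38\right)\right)^{2} = \left(180 + 137\right)^{2} = 317^{2} = 100489$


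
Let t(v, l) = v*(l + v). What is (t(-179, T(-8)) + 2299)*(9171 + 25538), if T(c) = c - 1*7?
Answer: 1285100725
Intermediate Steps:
T(c) = -7 + c (T(c) = c - 7 = -7 + c)
(t(-179, T(-8)) + 2299)*(9171 + 25538) = (-179*((-7 - 8) - 179) + 2299)*(9171 + 25538) = (-179*(-15 - 179) + 2299)*34709 = (-179*(-194) + 2299)*34709 = (34726 + 2299)*34709 = 37025*34709 = 1285100725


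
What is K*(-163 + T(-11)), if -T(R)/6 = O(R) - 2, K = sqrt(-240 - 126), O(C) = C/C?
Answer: -157*I*sqrt(366) ≈ -3003.6*I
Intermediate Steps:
O(C) = 1
K = I*sqrt(366) (K = sqrt(-366) = I*sqrt(366) ≈ 19.131*I)
T(R) = 6 (T(R) = -6*(1 - 2) = -6*(-1) = 6)
K*(-163 + T(-11)) = (I*sqrt(366))*(-163 + 6) = (I*sqrt(366))*(-157) = -157*I*sqrt(366)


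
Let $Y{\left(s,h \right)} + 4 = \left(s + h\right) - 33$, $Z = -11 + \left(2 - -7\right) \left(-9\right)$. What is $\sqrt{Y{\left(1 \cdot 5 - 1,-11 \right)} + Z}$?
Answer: $2 i \sqrt{34} \approx 11.662 i$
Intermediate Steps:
$Z = -92$ ($Z = -11 + \left(2 + 7\right) \left(-9\right) = -11 + 9 \left(-9\right) = -11 - 81 = -92$)
$Y{\left(s,h \right)} = -37 + h + s$ ($Y{\left(s,h \right)} = -4 - \left(33 - h - s\right) = -4 + \left(-33 + h + s\right) = -37 + h + s$)
$\sqrt{Y{\left(1 \cdot 5 - 1,-11 \right)} + Z} = \sqrt{\left(-37 - 11 + \left(1 \cdot 5 - 1\right)\right) - 92} = \sqrt{\left(-37 - 11 + \left(5 - 1\right)\right) - 92} = \sqrt{\left(-37 - 11 + 4\right) - 92} = \sqrt{-44 - 92} = \sqrt{-136} = 2 i \sqrt{34}$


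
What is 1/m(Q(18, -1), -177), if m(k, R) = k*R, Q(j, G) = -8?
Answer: 1/1416 ≈ 0.00070621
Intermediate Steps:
m(k, R) = R*k
1/m(Q(18, -1), -177) = 1/(-177*(-8)) = 1/1416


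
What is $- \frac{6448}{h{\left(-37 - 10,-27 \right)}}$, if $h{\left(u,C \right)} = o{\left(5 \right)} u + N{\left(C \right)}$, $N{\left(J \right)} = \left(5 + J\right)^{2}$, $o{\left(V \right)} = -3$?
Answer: $- \frac{6448}{625} \approx -10.317$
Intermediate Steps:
$h{\left(u,C \right)} = \left(5 + C\right)^{2} - 3 u$ ($h{\left(u,C \right)} = - 3 u + \left(5 + C\right)^{2} = \left(5 + C\right)^{2} - 3 u$)
$- \frac{6448}{h{\left(-37 - 10,-27 \right)}} = - \frac{6448}{\left(5 - 27\right)^{2} - 3 \left(-37 - 10\right)} = - \frac{6448}{\left(-22\right)^{2} - -141} = - \frac{6448}{484 + 141} = - \frac{6448}{625}$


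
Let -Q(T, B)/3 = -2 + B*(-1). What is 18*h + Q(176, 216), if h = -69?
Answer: -588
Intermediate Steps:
Q(T, B) = 6 + 3*B (Q(T, B) = -3*(-2 + B*(-1)) = -3*(-2 - B) = 6 + 3*B)
18*h + Q(176, 216) = 18*(-69) + (6 + 3*216) = -1242 + (6 + 648) = -1242 + 654 = -588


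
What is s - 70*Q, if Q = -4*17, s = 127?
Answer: 4887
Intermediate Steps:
Q = -68
s - 70*Q = 127 - 70*(-68) = 127 + 4760 = 4887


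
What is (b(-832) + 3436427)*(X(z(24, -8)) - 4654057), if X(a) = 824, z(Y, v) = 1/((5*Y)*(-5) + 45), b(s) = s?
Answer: -15986624028635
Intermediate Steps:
z(Y, v) = 1/(45 - 25*Y) (z(Y, v) = 1/(-25*Y + 45) = 1/(45 - 25*Y))
(b(-832) + 3436427)*(X(z(24, -8)) - 4654057) = (-832 + 3436427)*(824 - 4654057) = 3435595*(-4653233) = -15986624028635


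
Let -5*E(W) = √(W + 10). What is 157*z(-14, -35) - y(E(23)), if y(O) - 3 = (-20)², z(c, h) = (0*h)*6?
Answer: -403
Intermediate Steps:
E(W) = -√(10 + W)/5 (E(W) = -√(W + 10)/5 = -√(10 + W)/5)
z(c, h) = 0 (z(c, h) = 0*6 = 0)
y(O) = 403 (y(O) = 3 + (-20)² = 3 + 400 = 403)
157*z(-14, -35) - y(E(23)) = 157*0 - 1*403 = 0 - 403 = -403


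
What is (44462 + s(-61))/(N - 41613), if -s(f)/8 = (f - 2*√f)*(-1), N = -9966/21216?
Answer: -22213152/21020747 + 56576*I*√61/147145229 ≈ -1.0567 + 0.003003*I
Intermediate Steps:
N = -1661/3536 (N = -9966*1/21216 = -1661/3536 ≈ -0.46974)
s(f) = -16*√f + 8*f (s(f) = -8*(f - 2*√f)*(-1) = -8*(-f + 2*√f) = -16*√f + 8*f)
(44462 + s(-61))/(N - 41613) = (44462 + (-16*I*√61 + 8*(-61)))/(-1661/3536 - 41613) = (44462 + (-16*I*√61 - 488))/(-147145229/3536) = (44462 + (-16*I*√61 - 488))*(-3536/147145229) = (44462 + (-488 - 16*I*√61))*(-3536/147145229) = (43974 - 16*I*√61)*(-3536/147145229) = -22213152/21020747 + 56576*I*√61/147145229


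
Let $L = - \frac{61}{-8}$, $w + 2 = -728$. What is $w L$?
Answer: $- \frac{22265}{4} \approx -5566.3$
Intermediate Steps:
$w = -730$ ($w = -2 - 728 = -730$)
$L = \frac{61}{8}$ ($L = \left(-61\right) \left(- \frac{1}{8}\right) = \frac{61}{8} \approx 7.625$)
$w L = \left(-730\right) \frac{61}{8} = - \frac{22265}{4}$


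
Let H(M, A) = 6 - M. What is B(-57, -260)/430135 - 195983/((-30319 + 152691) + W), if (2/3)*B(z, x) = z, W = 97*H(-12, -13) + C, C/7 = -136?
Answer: -42154839199/26489003705 ≈ -1.5914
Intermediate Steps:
C = -952 (C = 7*(-136) = -952)
W = 794 (W = 97*(6 - 1*(-12)) - 952 = 97*(6 + 12) - 952 = 97*18 - 952 = 1746 - 952 = 794)
B(z, x) = 3*z/2
B(-57, -260)/430135 - 195983/((-30319 + 152691) + W) = ((3/2)*(-57))/430135 - 195983/((-30319 + 152691) + 794) = -171/2*1/430135 - 195983/(122372 + 794) = -171/860270 - 195983/123166 = -42154839199/26489003705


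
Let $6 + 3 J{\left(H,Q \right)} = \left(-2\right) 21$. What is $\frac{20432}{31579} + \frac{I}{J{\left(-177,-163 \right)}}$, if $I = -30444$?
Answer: $\frac{240429497}{126316} \approx 1903.4$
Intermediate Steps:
$J{\left(H,Q \right)} = -16$ ($J{\left(H,Q \right)} = -2 + \frac{\left(-2\right) 21}{3} = -2 + \frac{1}{3} \left(-42\right) = -2 - 14 = -16$)
$\frac{20432}{31579} + \frac{I}{J{\left(-177,-163 \right)}} = \frac{20432}{31579} - \frac{30444}{-16} = 20432 \cdot \frac{1}{31579} - - \frac{7611}{4} = \frac{20432}{31579} + \frac{7611}{4} = \frac{240429497}{126316}$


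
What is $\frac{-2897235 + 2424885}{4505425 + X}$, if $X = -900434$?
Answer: $- \frac{472350}{3604991} \approx -0.13103$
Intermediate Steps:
$\frac{-2897235 + 2424885}{4505425 + X} = \frac{-2897235 + 2424885}{4505425 - 900434} = - \frac{472350}{3604991}$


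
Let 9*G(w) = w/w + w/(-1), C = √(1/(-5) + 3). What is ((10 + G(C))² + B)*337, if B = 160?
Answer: 35795803/405 - 61334*√70/405 ≈ 87118.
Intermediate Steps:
C = √70/5 (C = √(-⅕ + 3) = √(14/5) = √70/5 ≈ 1.6733)
G(w) = ⅑ - w/9 (G(w) = (w/w + w/(-1))/9 = (1 + w*(-1))/9 = (1 - w)/9 = ⅑ - w/9)
((10 + G(C))² + B)*337 = ((10 + (⅑ - √70/45))² + 160)*337 = ((91/9 - √70/45)² + 160)*337 = (160 + (91/9 - √70/45)²)*337 = 53920 + 337*(91/9 - √70/45)²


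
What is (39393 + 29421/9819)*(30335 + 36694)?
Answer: 2880975593928/1091 ≈ 2.6407e+9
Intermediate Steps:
(39393 + 29421/9819)*(30335 + 36694) = (39393 + 29421*(1/9819))*67029 = (39393 + 3269/1091)*67029 = (42981032/1091)*67029 = 2880975593928/1091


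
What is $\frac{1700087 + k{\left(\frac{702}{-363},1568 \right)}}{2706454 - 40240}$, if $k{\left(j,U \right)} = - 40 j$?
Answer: $\frac{205719887}{322611894} \approx 0.63767$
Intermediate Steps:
$\frac{1700087 + k{\left(\frac{702}{-363},1568 \right)}}{2706454 - 40240} = \frac{1700087 - 40 \frac{702}{-363}}{2706454 - 40240} = \frac{1700087 - 40 \cdot 702 \left(- \frac{1}{363}\right)}{2666214} = \left(1700087 - - \frac{9360}{121}\right) \frac{1}{2666214} = \left(1700087 + \frac{9360}{121}\right) \frac{1}{2666214} = \frac{205719887}{121} \cdot \frac{1}{2666214} = \frac{205719887}{322611894}$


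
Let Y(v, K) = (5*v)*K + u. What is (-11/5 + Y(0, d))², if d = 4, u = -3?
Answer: 676/25 ≈ 27.040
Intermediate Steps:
Y(v, K) = -3 + 5*K*v (Y(v, K) = (5*v)*K - 3 = 5*K*v - 3 = -3 + 5*K*v)
(-11/5 + Y(0, d))² = (-11/5 + (-3 + 5*4*0))² = (-11*⅕ + (-3 + 0))² = (-11/5 - 3)² = (-26/5)² = 676/25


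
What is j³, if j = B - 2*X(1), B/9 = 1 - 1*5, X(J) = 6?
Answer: -110592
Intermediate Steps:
B = -36 (B = 9*(1 - 1*5) = 9*(1 - 5) = 9*(-4) = -36)
j = -48 (j = -36 - 2*6 = -36 - 12 = -48)
j³ = (-48)³ = -110592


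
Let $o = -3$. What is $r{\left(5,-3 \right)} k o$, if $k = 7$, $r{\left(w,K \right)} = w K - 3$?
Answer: $378$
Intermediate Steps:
$r{\left(w,K \right)} = -3 + K w$ ($r{\left(w,K \right)} = K w - 3 = -3 + K w$)
$r{\left(5,-3 \right)} k o = \left(-3 - 15\right) 7 \left(-3\right) = \left(-18\right) 7 \left(-3\right) = \left(-126\right) \left(-3\right) = 378$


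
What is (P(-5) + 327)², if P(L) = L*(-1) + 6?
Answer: 114244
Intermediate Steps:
P(L) = 6 - L (P(L) = -L + 6 = 6 - L)
(P(-5) + 327)² = ((6 - 1*(-5)) + 327)² = ((6 + 5) + 327)² = (11 + 327)² = 338² = 114244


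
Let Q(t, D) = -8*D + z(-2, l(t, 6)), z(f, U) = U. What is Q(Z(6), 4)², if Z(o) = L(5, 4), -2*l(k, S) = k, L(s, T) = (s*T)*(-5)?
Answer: 324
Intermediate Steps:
L(s, T) = -5*T*s (L(s, T) = (T*s)*(-5) = -5*T*s)
l(k, S) = -k/2
Z(o) = -100 (Z(o) = -5*4*5 = -100)
Q(t, D) = -8*D - t/2
Q(Z(6), 4)² = (-8*4 - ½*(-100))² = (-32 + 50)² = 18² = 324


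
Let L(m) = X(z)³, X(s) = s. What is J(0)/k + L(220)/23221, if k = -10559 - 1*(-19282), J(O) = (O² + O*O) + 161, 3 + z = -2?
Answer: 21886/1674023 ≈ 0.013074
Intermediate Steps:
z = -5 (z = -3 - 2 = -5)
J(O) = 161 + 2*O² (J(O) = (O² + O²) + 161 = 2*O² + 161 = 161 + 2*O²)
L(m) = -125 (L(m) = (-5)³ = -125)
k = 8723 (k = -10559 + 19282 = 8723)
J(0)/k + L(220)/23221 = (161 + 2*0²)/8723 - 125/23221 = (161 + 2*0)*(1/8723) - 125*1/23221 = (161 + 0)*(1/8723) - 125/23221 = 161*(1/8723) - 125/23221 = 161/8723 - 125/23221 = 21886/1674023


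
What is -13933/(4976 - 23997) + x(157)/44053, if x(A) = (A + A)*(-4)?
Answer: 589900073/837932113 ≈ 0.70399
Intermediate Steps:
x(A) = -8*A (x(A) = (2*A)*(-4) = -8*A)
-13933/(4976 - 23997) + x(157)/44053 = -13933/(4976 - 23997) - 8*157/44053 = -13933/(-19021) - 1256*1/44053 = -13933*(-1/19021) - 1256/44053 = 13933/19021 - 1256/44053 = 589900073/837932113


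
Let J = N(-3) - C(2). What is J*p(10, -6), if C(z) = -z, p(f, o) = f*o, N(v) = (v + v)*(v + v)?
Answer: -2280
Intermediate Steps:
N(v) = 4*v**2 (N(v) = (2*v)*(2*v) = 4*v**2)
J = 38 (J = 4*(-3)**2 - (-1)*2 = 4*9 - 1*(-2) = 36 + 2 = 38)
J*p(10, -6) = 38*(10*(-6)) = 38*(-60) = -2280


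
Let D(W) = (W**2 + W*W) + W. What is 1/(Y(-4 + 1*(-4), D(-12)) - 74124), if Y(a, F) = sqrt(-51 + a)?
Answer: -74124/5494367435 - I*sqrt(59)/5494367435 ≈ -1.3491e-5 - 1.398e-9*I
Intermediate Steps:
D(W) = W + 2*W**2 (D(W) = (W**2 + W**2) + W = 2*W**2 + W = W + 2*W**2)
1/(Y(-4 + 1*(-4), D(-12)) - 74124) = 1/(sqrt(-51 + (-4 + 1*(-4))) - 74124) = 1/(sqrt(-51 + (-4 - 4)) - 74124) = 1/(sqrt(-51 - 8) - 74124) = 1/(sqrt(-59) - 74124) = 1/(I*sqrt(59) - 74124) = 1/(-74124 + I*sqrt(59))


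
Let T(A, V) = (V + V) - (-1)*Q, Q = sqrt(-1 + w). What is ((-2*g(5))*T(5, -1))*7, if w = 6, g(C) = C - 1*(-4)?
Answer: 252 - 126*sqrt(5) ≈ -29.745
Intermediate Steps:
g(C) = 4 + C (g(C) = C + 4 = 4 + C)
Q = sqrt(5) (Q = sqrt(-1 + 6) = sqrt(5) ≈ 2.2361)
T(A, V) = sqrt(5) + 2*V (T(A, V) = (V + V) - (-1)*sqrt(5) = 2*V + sqrt(5) = sqrt(5) + 2*V)
((-2*g(5))*T(5, -1))*7 = ((-2*(4 + 5))*(sqrt(5) + 2*(-1)))*7 = ((-2*9)*(sqrt(5) - 2))*7 = -18*(-2 + sqrt(5))*7 = (36 - 18*sqrt(5))*7 = 252 - 126*sqrt(5)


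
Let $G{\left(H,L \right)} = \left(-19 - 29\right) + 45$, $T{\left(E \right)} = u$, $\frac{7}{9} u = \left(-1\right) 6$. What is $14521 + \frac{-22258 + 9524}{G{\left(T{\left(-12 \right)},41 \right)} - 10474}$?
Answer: $\frac{152149251}{10477} \approx 14522.0$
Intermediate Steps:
$u = - \frac{54}{7}$ ($u = \frac{9 \left(\left(-1\right) 6\right)}{7} = \frac{9}{7} \left(-6\right) = - \frac{54}{7} \approx -7.7143$)
$T{\left(E \right)} = - \frac{54}{7}$
$G{\left(H,L \right)} = -3$ ($G{\left(H,L \right)} = -48 + 45 = -3$)
$14521 + \frac{-22258 + 9524}{G{\left(T{\left(-12 \right)},41 \right)} - 10474} = 14521 + \frac{-22258 + 9524}{-3 - 10474} = 14521 - \frac{12734}{-10477} = 14521 - - \frac{12734}{10477} = 14521 + \frac{12734}{10477} = \frac{152149251}{10477}$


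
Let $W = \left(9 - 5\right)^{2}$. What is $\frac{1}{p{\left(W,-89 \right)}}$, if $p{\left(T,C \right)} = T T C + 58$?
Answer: $- \frac{1}{22726} \approx -4.4002 \cdot 10^{-5}$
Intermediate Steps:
$W = 16$ ($W = 4^{2} = 16$)
$p{\left(T,C \right)} = 58 + C T^{2}$ ($p{\left(T,C \right)} = T^{2} C + 58 = C T^{2} + 58 = 58 + C T^{2}$)
$\frac{1}{p{\left(W,-89 \right)}} = \frac{1}{58 - 89 \cdot 16^{2}} = \frac{1}{58 - 22784} = \frac{1}{-22726} = - \frac{1}{22726}$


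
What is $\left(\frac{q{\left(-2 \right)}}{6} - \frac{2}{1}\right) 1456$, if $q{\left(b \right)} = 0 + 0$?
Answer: $-2912$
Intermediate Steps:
$q{\left(b \right)} = 0$
$\left(\frac{q{\left(-2 \right)}}{6} - \frac{2}{1}\right) 1456 = \left(\frac{0}{6} - \frac{2}{1}\right) 1456 = \left(0 \cdot \frac{1}{6} - 2\right) 1456 = \left(0 - 2\right) 1456 = \left(-2\right) 1456 = -2912$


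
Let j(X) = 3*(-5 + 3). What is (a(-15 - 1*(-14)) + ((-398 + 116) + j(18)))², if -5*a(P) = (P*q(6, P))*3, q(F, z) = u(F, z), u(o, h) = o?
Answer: 2022084/25 ≈ 80883.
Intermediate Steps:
q(F, z) = F
j(X) = -6 (j(X) = 3*(-2) = -6)
a(P) = -18*P/5 (a(P) = -P*6*3/5 = -6*P*3/5 = -18*P/5)
(a(-15 - 1*(-14)) + ((-398 + 116) + j(18)))² = (-18*(-15 - 1*(-14))/5 + ((-398 + 116) - 6))² = (-18*(-15 + 14)/5 + (-282 - 6))² = (-18/5*(-1) - 288)² = (18/5 - 288)² = (-1422/5)² = 2022084/25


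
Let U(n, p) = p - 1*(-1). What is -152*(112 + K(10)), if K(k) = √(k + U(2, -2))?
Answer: -17480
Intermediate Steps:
U(n, p) = 1 + p (U(n, p) = p + 1 = 1 + p)
K(k) = √(-1 + k) (K(k) = √(k + (1 - 2)) = √(k - 1) = √(-1 + k))
-152*(112 + K(10)) = -152*(112 + √(-1 + 10)) = -152*(112 + √9) = -152*(112 + 3) = -152*115 = -17480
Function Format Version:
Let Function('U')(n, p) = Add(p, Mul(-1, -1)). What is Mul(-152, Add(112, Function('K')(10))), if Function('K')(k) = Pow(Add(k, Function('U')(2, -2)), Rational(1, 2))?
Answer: -17480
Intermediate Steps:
Function('U')(n, p) = Add(1, p) (Function('U')(n, p) = Add(p, 1) = Add(1, p))
Function('K')(k) = Pow(Add(-1, k), Rational(1, 2)) (Function('K')(k) = Pow(Add(k, Add(1, -2)), Rational(1, 2)) = Pow(Add(k, -1), Rational(1, 2)) = Pow(Add(-1, k), Rational(1, 2)))
Mul(-152, Add(112, Function('K')(10))) = Mul(-152, Add(112, Pow(Add(-1, 10), Rational(1, 2)))) = Mul(-152, Add(112, Pow(9, Rational(1, 2)))) = Mul(-152, Add(112, 3)) = Mul(-152, 115) = -17480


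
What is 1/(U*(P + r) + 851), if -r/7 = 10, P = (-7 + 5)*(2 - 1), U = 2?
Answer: 1/707 ≈ 0.0014144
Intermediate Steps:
P = -2 (P = -2*1 = -2)
r = -70 (r = -7*10 = -70)
1/(U*(P + r) + 851) = 1/(2*(-2 - 70) + 851) = 1/(2*(-72) + 851) = 1/(-144 + 851) = 1/707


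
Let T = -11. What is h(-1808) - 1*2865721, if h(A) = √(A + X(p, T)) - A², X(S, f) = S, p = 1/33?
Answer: -6134585 + I*√1968879/33 ≈ -6.1346e+6 + 42.52*I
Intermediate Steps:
p = 1/33 ≈ 0.030303
h(A) = √(1/33 + A) - A² (h(A) = √(A + 1/33) - A² = √(1/33 + A) - A²)
h(-1808) - 1*2865721 = (-1*(-1808)² + √(33 + 1089*(-1808))/33) - 1*2865721 = (-1*3268864 + √(33 - 1968912)/33) - 2865721 = (-3268864 + √(-1968879)/33) - 2865721 = (-3268864 + (I*√1968879)/33) - 2865721 = (-3268864 + I*√1968879/33) - 2865721 = -6134585 + I*√1968879/33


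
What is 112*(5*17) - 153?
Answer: 9367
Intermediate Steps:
112*(5*17) - 153 = 112*85 - 153 = 9520 - 153 = 9367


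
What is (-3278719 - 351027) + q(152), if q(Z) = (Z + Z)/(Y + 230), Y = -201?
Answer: -105262330/29 ≈ -3.6297e+6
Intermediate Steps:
q(Z) = 2*Z/29 (q(Z) = (Z + Z)/(-201 + 230) = (2*Z)/29 = (2*Z)*(1/29) = 2*Z/29)
(-3278719 - 351027) + q(152) = (-3278719 - 351027) + (2/29)*152 = -3629746 + 304/29 = -105262330/29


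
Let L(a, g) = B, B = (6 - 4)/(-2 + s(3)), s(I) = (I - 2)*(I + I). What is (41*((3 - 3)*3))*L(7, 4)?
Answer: 0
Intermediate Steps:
s(I) = 2*I*(-2 + I) (s(I) = (-2 + I)*(2*I) = 2*I*(-2 + I))
B = ½ (B = (6 - 4)/(-2 + 2*3*(-2 + 3)) = 2/(-2 + 2*3*1) = 2/(-2 + 6) = 2/4 = 2*(¼) = ½ ≈ 0.50000)
L(a, g) = ½
(41*((3 - 3)*3))*L(7, 4) = (41*((3 - 3)*3))*(½) = (41*(0*3))*(½) = (41*0)*(½) = 0*(½) = 0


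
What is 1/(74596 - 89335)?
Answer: -1/14739 ≈ -6.7847e-5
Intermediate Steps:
1/(74596 - 89335) = 1/(-14739) = -1/14739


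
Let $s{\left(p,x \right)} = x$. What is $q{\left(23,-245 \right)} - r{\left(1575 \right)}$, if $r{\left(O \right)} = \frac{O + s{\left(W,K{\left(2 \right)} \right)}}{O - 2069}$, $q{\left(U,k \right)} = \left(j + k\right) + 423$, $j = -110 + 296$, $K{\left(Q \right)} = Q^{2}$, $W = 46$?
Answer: $\frac{181395}{494} \approx 367.2$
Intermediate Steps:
$j = 186$
$q{\left(U,k \right)} = 609 + k$ ($q{\left(U,k \right)} = \left(186 + k\right) + 423 = 609 + k$)
$r{\left(O \right)} = \frac{4 + O}{-2069 + O}$ ($r{\left(O \right)} = \frac{O + 2^{2}}{O - 2069} = \frac{O + 4}{-2069 + O} = \frac{4 + O}{-2069 + O}$)
$q{\left(23,-245 \right)} - r{\left(1575 \right)} = \left(609 - 245\right) - \frac{4 + 1575}{-2069 + 1575} = 364 - \frac{1}{-494} \cdot 1579 = 364 - \left(- \frac{1}{494}\right) 1579 = 364 - - \frac{1579}{494} = 364 + \frac{1579}{494} = \frac{181395}{494}$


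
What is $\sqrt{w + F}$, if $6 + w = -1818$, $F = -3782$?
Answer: $i \sqrt{5606} \approx 74.873 i$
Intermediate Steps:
$w = -1824$ ($w = -6 - 1818 = -1824$)
$\sqrt{w + F} = \sqrt{-1824 - 3782} = \sqrt{-5606} = i \sqrt{5606}$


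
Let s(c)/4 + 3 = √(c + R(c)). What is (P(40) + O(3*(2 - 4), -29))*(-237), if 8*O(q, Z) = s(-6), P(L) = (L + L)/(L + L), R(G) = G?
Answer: 237/2 - 237*I*√3 ≈ 118.5 - 410.5*I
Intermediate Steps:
P(L) = 1 (P(L) = (2*L)/((2*L)) = (2*L)*(1/(2*L)) = 1)
s(c) = -12 + 4*√2*√c (s(c) = -12 + 4*√(c + c) = -12 + 4*√(2*c) = -12 + 4*(√2*√c) = -12 + 4*√2*√c)
O(q, Z) = -3/2 + I*√3 (O(q, Z) = (-12 + 4*√2*√(-6))/8 = (-12 + 4*√2*(I*√6))/8 = (-12 + 8*I*√3)/8 = -3/2 + I*√3)
(P(40) + O(3*(2 - 4), -29))*(-237) = (1 + (-3/2 + I*√3))*(-237) = (-½ + I*√3)*(-237) = 237/2 - 237*I*√3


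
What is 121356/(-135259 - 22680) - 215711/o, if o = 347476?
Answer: -76237477085/54880011964 ≈ -1.3892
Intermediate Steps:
121356/(-135259 - 22680) - 215711/o = 121356/(-135259 - 22680) - 215711/347476 = 121356/(-157939) - 215711*1/347476 = 121356*(-1/157939) - 215711/347476 = -121356/157939 - 215711/347476 = -76237477085/54880011964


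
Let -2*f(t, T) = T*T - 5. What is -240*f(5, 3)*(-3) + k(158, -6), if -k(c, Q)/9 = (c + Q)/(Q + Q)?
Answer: -1326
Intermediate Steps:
f(t, T) = 5/2 - T²/2 (f(t, T) = -(T*T - 5)/2 = -(T² - 5)/2 = -(-5 + T²)/2 = 5/2 - T²/2)
k(c, Q) = -9*(Q + c)/(2*Q) (k(c, Q) = -9*(c + Q)/(Q + Q) = -9*(Q + c)/(2*Q))
-240*f(5, 3)*(-3) + k(158, -6) = -240*(5/2 - ½*3²)*(-3) + (9/2)*(-1*(-6) - 1*158)/(-6) = -240*(5/2 - ½*9)*(-3) + (9/2)*(-⅙)*(6 - 158) = -240*(5/2 - 9/2)*(-3) + (9/2)*(-⅙)*(-152) = -(-480)*(-3) + 114 = -240*6 + 114 = -1440 + 114 = -1326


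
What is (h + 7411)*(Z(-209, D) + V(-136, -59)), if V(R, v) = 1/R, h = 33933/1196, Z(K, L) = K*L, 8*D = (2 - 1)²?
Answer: -15810837953/81328 ≈ -1.9441e+5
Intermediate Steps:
D = ⅛ (D = (2 - 1)²/8 = (⅛)*1² = (⅛)*1 = ⅛ ≈ 0.12500)
h = 33933/1196 (h = 33933*(1/1196) = 33933/1196 ≈ 28.372)
(h + 7411)*(Z(-209, D) + V(-136, -59)) = (33933/1196 + 7411)*(-209*⅛ + 1/(-136)) = 8897489*(-209/8 - 1/136)/1196 = (8897489/1196)*(-1777/68) = -15810837953/81328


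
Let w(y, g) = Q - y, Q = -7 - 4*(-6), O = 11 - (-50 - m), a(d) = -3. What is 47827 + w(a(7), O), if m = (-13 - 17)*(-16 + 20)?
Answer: 47847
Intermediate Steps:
m = -120 (m = -30*4 = -120)
O = -59 (O = 11 - (-50 - 1*(-120)) = 11 - (-50 + 120) = 11 - 1*70 = 11 - 70 = -59)
Q = 17 (Q = -7 + 24 = 17)
w(y, g) = 17 - y
47827 + w(a(7), O) = 47827 + (17 - 1*(-3)) = 47827 + (17 + 3) = 47827 + 20 = 47847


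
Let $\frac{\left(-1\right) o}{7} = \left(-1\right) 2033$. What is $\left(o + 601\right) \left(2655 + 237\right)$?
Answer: $42894144$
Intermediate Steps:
$o = 14231$ ($o = - 7 \left(\left(-1\right) 2033\right) = \left(-7\right) \left(-2033\right) = 14231$)
$\left(o + 601\right) \left(2655 + 237\right) = \left(14231 + 601\right) \left(2655 + 237\right) = 14832 \cdot 2892 = 42894144$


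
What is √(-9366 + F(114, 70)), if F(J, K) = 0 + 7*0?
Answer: I*√9366 ≈ 96.778*I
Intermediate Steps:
F(J, K) = 0 (F(J, K) = 0 + 0 = 0)
√(-9366 + F(114, 70)) = √(-9366 + 0) = √(-9366) = I*√9366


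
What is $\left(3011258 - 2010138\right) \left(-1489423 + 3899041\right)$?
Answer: $2412316772160$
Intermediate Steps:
$\left(3011258 - 2010138\right) \left(-1489423 + 3899041\right) = 1001120 \cdot 2409618 = 2412316772160$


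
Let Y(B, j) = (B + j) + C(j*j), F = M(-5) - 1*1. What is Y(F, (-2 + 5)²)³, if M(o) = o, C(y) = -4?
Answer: -1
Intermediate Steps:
F = -6 (F = -5 - 1*1 = -5 - 1 = -6)
Y(B, j) = -4 + B + j (Y(B, j) = (B + j) - 4 = -4 + B + j)
Y(F, (-2 + 5)²)³ = (-4 - 6 + (-2 + 5)²)³ = (-4 - 6 + 3²)³ = (-4 - 6 + 9)³ = (-1)³ = -1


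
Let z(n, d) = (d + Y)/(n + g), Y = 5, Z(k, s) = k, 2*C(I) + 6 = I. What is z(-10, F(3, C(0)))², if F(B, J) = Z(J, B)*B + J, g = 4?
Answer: 49/36 ≈ 1.3611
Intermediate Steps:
C(I) = -3 + I/2
F(B, J) = J + B*J (F(B, J) = J*B + J = B*J + J = J + B*J)
z(n, d) = (5 + d)/(4 + n) (z(n, d) = (d + 5)/(n + 4) = (5 + d)/(4 + n))
z(-10, F(3, C(0)))² = ((5 + (-3 + (½)*0)*(1 + 3))/(4 - 10))² = ((5 + (-3 + 0)*4)/(-6))² = (-(5 - 3*4)/6)² = (-(5 - 12)/6)² = (-⅙*(-7))² = (7/6)² = 49/36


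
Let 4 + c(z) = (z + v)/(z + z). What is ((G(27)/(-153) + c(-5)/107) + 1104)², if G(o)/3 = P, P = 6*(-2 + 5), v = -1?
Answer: 100749017339161/82719025 ≈ 1.2180e+6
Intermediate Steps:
P = 18 (P = 6*3 = 18)
G(o) = 54 (G(o) = 3*18 = 54)
c(z) = -4 + (-1 + z)/(2*z) (c(z) = -4 + (z - 1)/(z + z) = -4 + (-1 + z)/((2*z)) = -4 + (-1 + z)*(1/(2*z)) = -4 + (-1 + z)/(2*z))
((G(27)/(-153) + c(-5)/107) + 1104)² = ((54/(-153) + ((½)*(-1 - 7*(-5))/(-5))/107) + 1104)² = ((54*(-1/153) + ((½)*(-⅕)*(-1 + 35))*(1/107)) + 1104)² = ((-6/17 + ((½)*(-⅕)*34)*(1/107)) + 1104)² = ((-6/17 - 17/5*1/107) + 1104)² = ((-6/17 - 17/535) + 1104)² = (-3499/9095 + 1104)² = (10037381/9095)² = 100749017339161/82719025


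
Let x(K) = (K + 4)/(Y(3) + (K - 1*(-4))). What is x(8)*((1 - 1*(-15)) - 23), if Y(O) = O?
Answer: -28/5 ≈ -5.6000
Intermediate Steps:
x(K) = (4 + K)/(7 + K) (x(K) = (K + 4)/(3 + (K - 1*(-4))) = (4 + K)/(3 + (K + 4)) = (4 + K)/(3 + (4 + K)) = (4 + K)/(7 + K))
x(8)*((1 - 1*(-15)) - 23) = ((4 + 8)/(7 + 8))*((1 - 1*(-15)) - 23) = (12/15)*((1 + 15) - 23) = ((1/15)*12)*(16 - 23) = (4/5)*(-7) = -28/5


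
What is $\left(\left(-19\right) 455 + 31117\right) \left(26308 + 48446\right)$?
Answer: $1679871888$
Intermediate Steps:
$\left(\left(-19\right) 455 + 31117\right) \left(26308 + 48446\right) = \left(-8645 + 31117\right) 74754 = 22472 \cdot 74754 = 1679871888$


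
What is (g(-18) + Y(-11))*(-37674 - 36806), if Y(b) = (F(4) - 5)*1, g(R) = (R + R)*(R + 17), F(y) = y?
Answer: -2606800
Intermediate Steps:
g(R) = 2*R*(17 + R) (g(R) = (2*R)*(17 + R) = 2*R*(17 + R))
Y(b) = -1 (Y(b) = (4 - 5)*1 = -1*1 = -1)
(g(-18) + Y(-11))*(-37674 - 36806) = (2*(-18)*(17 - 18) - 1)*(-37674 - 36806) = (2*(-18)*(-1) - 1)*(-74480) = (36 - 1)*(-74480) = 35*(-74480) = -2606800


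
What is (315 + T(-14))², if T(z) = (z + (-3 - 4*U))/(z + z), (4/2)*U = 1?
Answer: 78127921/784 ≈ 99653.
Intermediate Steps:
U = ½ (U = (½)*1 = ½ ≈ 0.50000)
T(z) = (-5 + z)/(2*z) (T(z) = (z + (-3 - 4*½))/(z + z) = (z + (-3 - 2))/((2*z)) = (z - 5)*(1/(2*z)) = (-5 + z)*(1/(2*z)) = (-5 + z)/(2*z))
(315 + T(-14))² = (315 + (½)*(-5 - 14)/(-14))² = (315 + (½)*(-1/14)*(-19))² = (315 + 19/28)² = (8839/28)² = 78127921/784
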